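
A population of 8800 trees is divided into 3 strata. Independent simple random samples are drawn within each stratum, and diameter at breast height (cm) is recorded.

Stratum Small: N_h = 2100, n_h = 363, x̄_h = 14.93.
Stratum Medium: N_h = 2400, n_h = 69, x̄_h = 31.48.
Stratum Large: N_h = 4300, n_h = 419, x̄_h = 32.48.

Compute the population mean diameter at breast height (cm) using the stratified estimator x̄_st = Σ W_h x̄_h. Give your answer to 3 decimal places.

N = Σ N_h = 8800. Stratum weights W_h = N_h/N.
x̄_st = (2100·14.93 + 2400·31.48 + 4300·32.48) / 8800 = 28.01920

x̄_st ≈ 28.019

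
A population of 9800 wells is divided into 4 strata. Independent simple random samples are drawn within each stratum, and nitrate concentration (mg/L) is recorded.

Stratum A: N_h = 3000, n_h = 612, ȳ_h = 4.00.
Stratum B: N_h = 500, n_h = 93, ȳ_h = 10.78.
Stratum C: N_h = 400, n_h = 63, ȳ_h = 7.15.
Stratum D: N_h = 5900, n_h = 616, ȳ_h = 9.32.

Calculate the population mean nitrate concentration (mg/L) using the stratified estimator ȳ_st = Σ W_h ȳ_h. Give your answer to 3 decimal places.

N = Σ N_h = 9800. Stratum weights W_h = N_h/N.
ȳ_st = (3000·4.00 + 500·10.78 + 400·7.15 + 5900·9.32) / 9800 = 7.67735

ȳ_st ≈ 7.677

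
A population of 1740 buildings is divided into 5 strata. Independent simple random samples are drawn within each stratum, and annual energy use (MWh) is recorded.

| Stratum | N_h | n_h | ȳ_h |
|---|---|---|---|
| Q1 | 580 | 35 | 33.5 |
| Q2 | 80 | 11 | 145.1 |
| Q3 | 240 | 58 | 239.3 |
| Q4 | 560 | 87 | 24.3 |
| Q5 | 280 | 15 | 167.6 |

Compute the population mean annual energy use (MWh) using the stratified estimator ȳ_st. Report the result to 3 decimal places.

N = Σ N_h = 1740. Stratum weights W_h = N_h/N.
ȳ_st = (580·33.5 + 80·145.1 + 240·239.3 + 560·24.3 + 280·167.6) / 1740 = 85.63563

ȳ_st ≈ 85.636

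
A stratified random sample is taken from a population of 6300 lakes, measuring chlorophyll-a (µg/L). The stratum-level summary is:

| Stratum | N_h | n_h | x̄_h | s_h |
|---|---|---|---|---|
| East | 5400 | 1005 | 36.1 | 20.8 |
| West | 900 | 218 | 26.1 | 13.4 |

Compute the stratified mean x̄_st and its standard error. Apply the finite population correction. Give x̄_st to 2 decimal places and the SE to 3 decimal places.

x̄_st ≈ 34.67, SE ≈ 0.520

x̄_st = Σ W_h x̄_h = (5400·36.1 + 900·26.1)/6300 = 34.67143
V̂(x̄_st) = Σ W_h² (1 − n_h/N_h) s_h²/n_h, with W_h = N_h/N and N = 6300:
  stratum East: (5400/6300)²·(1 − 1005/5400)·20.8²/1005 = 0.257414
  stratum West: (900/6300)²·(1 − 218/900)·13.4²/218 = 0.0127379
V̂(x̄_st) = 0.270152
SE(x̄_st) = √0.270152 = 0.519761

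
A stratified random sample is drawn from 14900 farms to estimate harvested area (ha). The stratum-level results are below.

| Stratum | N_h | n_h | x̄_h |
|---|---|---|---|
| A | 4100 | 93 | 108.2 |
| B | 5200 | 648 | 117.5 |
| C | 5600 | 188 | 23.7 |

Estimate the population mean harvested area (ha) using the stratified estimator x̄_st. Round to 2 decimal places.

x̄_st ≈ 79.69

N = Σ N_h = 14900. Stratum weights W_h = N_h/N.
x̄_st = (4100·108.2 + 5200·117.5 + 5600·23.7) / 14900 = 79.6872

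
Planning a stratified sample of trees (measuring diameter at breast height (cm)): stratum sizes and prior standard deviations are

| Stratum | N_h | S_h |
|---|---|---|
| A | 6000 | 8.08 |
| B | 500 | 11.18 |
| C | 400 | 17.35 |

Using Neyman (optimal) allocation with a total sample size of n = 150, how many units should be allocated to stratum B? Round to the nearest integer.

Neyman allocation: n_h = n · N_h S_h / Σ N_i S_i, with n = 150.
  stratum A: N_h·S_h = 6000·8.08 = 48480.00
  stratum B: N_h·S_h = 500·11.18 = 5590.00
  stratum C: N_h·S_h = 400·17.35 = 6940.00
Σ N_h S_h = 61010.00
n for stratum B = 150·5590.00/61010.00 = 13.744 → 14

14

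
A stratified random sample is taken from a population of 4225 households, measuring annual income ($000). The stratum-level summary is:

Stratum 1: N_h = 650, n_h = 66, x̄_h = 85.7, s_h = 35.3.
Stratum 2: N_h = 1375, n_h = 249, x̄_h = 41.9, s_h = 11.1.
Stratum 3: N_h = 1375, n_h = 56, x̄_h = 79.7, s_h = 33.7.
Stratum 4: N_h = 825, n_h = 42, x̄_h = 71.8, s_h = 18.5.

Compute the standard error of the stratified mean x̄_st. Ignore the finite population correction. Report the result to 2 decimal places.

V̂(x̄_st) = Σ W_h² s_h²/n_h, with W_h = N_h/N and N = 4225:
  stratum 1: (650/4225)²·35.3²/66 = 0.446867
  stratum 2: (1375/4225)²·11.1²/249 = 0.0524081
  stratum 3: (1375/4225)²·33.7²/56 = 2.14795
  stratum 4: (825/4225)²·18.5²/42 = 0.310705
V̂(x̄_st) = 2.95793
SE(x̄_st) = √2.95793 = 1.71986

SE(x̄_st) ≈ 1.72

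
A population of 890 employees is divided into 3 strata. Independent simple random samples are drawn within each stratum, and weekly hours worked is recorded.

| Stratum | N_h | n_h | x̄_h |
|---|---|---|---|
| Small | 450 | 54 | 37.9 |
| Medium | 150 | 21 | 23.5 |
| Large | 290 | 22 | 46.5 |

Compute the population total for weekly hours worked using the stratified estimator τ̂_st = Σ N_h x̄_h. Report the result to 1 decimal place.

τ̂_st = Σ N_h x̄_h = 450·37.9 + 150·23.5 + 290·46.5 = 34065.0

τ̂_st ≈ 34065.0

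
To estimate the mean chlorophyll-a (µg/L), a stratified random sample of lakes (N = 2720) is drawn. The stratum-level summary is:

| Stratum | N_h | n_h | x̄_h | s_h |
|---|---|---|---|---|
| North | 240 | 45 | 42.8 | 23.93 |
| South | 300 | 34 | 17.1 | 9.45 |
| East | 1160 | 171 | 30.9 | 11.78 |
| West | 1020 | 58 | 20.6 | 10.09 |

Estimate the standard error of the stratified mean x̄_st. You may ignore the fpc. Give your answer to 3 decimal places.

V̂(x̄_st) = Σ W_h² s_h²/n_h, with W_h = N_h/N and N = 2720:
  stratum North: (240/2720)²·23.93²/45 = 0.0990735
  stratum South: (300/2720)²·9.45²/34 = 0.0319514
  stratum East: (1160/2720)²·11.78²/171 = 0.147595
  stratum West: (1020/2720)²·10.09²/58 = 0.246841
V̂(x̄_st) = 0.525461
SE(x̄_st) = √0.525461 = 0.724887

SE(x̄_st) ≈ 0.725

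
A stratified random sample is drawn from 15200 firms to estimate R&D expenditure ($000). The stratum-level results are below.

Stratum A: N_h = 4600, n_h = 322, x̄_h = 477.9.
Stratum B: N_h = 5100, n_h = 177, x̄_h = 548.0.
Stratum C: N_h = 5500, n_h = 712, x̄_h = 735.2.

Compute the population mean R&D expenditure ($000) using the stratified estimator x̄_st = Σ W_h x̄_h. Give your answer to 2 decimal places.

x̄_st ≈ 594.52

N = Σ N_h = 15200. Stratum weights W_h = N_h/N.
x̄_st = (4600·477.9 + 5100·548.0 + 5500·735.2) / 15200 = 594.5224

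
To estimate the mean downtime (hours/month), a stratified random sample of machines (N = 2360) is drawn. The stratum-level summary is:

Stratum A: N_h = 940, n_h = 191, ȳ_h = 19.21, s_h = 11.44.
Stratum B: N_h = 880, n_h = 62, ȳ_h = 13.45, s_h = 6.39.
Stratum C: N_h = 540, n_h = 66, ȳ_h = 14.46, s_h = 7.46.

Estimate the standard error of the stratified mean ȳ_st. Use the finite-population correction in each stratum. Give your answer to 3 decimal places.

V̂(ȳ_st) = Σ W_h² (1 − n_h/N_h) s_h²/n_h, with W_h = N_h/N and N = 2360:
  stratum A: (940/2360)²·(1 − 191/940)·11.44²/191 = 0.0866172
  stratum B: (880/2360)²·(1 − 62/880)·6.39²/62 = 0.0851181
  stratum C: (540/2360)²·(1 − 66/540)·7.46²/66 = 0.0387509
V̂(ȳ_st) = 0.210486
SE(ȳ_st) = √0.210486 = 0.458788

SE(ȳ_st) ≈ 0.459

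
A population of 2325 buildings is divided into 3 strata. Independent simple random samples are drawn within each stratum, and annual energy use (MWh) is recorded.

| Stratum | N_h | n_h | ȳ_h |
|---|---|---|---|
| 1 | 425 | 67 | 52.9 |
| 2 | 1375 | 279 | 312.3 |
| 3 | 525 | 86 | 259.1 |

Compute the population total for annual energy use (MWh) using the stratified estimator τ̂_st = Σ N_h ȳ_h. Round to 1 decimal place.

τ̂_st = Σ N_h ȳ_h = 425·52.9 + 1375·312.3 + 525·259.1 = 587922.5

τ̂_st ≈ 587922.5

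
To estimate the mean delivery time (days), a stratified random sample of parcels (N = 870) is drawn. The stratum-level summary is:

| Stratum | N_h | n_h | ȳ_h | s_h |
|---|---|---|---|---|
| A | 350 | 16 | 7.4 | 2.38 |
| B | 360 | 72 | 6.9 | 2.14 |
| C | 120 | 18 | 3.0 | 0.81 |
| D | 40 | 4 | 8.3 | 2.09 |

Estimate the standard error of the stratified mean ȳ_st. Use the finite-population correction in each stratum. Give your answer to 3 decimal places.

SE(ȳ_st) ≈ 0.257

V̂(ȳ_st) = Σ W_h² (1 − n_h/N_h) s_h²/n_h, with W_h = N_h/N and N = 870:
  stratum A: (350/870)²·(1 − 16/350)·2.38²/16 = 0.0546777
  stratum B: (360/870)²·(1 − 72/360)·2.14²/72 = 0.00871268
  stratum C: (120/870)²·(1 − 18/120)·0.81²/18 = 0.000589441
  stratum D: (40/870)²·(1 − 4/40)·2.09²/4 = 0.00207757
V̂(ȳ_st) = 0.0660574
SE(ȳ_st) = √0.0660574 = 0.257016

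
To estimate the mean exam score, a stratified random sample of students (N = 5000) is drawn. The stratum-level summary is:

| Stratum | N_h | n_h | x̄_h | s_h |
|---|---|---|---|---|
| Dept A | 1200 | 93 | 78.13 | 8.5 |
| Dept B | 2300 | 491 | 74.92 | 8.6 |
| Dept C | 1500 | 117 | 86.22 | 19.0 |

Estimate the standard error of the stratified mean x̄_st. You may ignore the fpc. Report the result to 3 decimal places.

SE(x̄_st) ≈ 0.595

V̂(x̄_st) = Σ W_h² s_h²/n_h, with W_h = N_h/N and N = 5000:
  stratum Dept A: (1200/5000)²·8.5²/93 = 0.0447484
  stratum Dept B: (2300/5000)²·8.6²/491 = 0.0318736
  stratum Dept C: (1500/5000)²·19.0²/117 = 0.277692
V̂(x̄_st) = 0.354314
SE(x̄_st) = √0.354314 = 0.595243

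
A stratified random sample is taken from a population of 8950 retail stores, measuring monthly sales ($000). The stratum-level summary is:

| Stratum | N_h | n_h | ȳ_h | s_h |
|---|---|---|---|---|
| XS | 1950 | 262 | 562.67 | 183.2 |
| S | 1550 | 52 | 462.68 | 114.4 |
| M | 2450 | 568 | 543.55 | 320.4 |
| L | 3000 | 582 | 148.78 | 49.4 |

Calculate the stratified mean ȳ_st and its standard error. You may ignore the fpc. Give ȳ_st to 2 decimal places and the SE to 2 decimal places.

ȳ_st = Σ W_h ȳ_h = (1950·562.67 + 1550·462.68 + 2450·543.55 + 3000·148.78)/8950 = 401.38525
V̂(ȳ_st) = Σ W_h² s_h²/n_h, with W_h = N_h/N and N = 8950:
  stratum XS: (1950/8950)²·183.2²/262 = 6.08097
  stratum S: (1550/8950)²·114.4²/52 = 7.54859
  stratum M: (2450/8950)²·320.4²/568 = 13.5432
  stratum L: (3000/8950)²·49.4²/582 = 0.471115
V̂(ȳ_st) = 27.6439
SE(ȳ_st) = √27.6439 = 5.25775

ȳ_st ≈ 401.39, SE ≈ 5.26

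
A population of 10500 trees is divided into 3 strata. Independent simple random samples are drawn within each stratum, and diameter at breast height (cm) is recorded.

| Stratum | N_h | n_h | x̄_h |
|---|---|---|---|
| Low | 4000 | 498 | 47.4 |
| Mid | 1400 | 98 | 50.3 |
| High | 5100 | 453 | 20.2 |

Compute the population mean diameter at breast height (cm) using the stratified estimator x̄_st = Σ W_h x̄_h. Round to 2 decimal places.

N = Σ N_h = 10500. Stratum weights W_h = N_h/N.
x̄_st = (4000·47.4 + 1400·50.3 + 5100·20.2) / 10500 = 34.5752

x̄_st ≈ 34.58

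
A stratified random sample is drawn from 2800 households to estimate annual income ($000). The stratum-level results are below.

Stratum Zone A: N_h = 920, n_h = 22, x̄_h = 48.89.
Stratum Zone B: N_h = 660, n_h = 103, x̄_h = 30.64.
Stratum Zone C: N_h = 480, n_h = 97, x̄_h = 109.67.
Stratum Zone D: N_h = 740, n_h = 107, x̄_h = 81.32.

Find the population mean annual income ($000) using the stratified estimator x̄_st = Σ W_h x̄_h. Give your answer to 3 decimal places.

x̄_st ≈ 63.578

N = Σ N_h = 2800. Stratum weights W_h = N_h/N.
x̄_st = (920·48.89 + 660·30.64 + 480·109.67 + 740·81.32) / 2800 = 63.57843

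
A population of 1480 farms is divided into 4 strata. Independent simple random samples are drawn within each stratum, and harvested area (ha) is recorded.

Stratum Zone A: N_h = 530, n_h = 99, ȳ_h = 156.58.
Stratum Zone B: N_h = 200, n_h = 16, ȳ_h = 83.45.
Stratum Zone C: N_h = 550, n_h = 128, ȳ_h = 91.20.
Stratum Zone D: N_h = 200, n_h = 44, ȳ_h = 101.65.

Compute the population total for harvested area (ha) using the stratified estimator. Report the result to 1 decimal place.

τ̂_st ≈ 170167.4

τ̂_st = Σ N_h ȳ_h = 530·156.58 + 200·83.45 + 550·91.20 + 200·101.65 = 170167.4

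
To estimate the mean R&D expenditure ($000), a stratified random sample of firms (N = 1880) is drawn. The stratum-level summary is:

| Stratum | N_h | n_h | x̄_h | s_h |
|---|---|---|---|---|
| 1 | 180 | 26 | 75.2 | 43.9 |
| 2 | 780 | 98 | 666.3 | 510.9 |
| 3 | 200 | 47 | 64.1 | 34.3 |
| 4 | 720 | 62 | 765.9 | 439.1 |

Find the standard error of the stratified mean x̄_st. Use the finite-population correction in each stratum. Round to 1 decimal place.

SE(x̄_st) ≈ 28.6

V̂(x̄_st) = Σ W_h² (1 − n_h/N_h) s_h²/n_h, with W_h = N_h/N and N = 1880:
  stratum 1: (180/1880)²·(1 − 26/180)·43.9²/26 = 0.581344
  stratum 2: (780/1880)²·(1 − 98/780)·510.9²/98 = 400.875
  stratum 3: (200/1880)²·(1 − 47/200)·34.3²/47 = 0.216719
  stratum 4: (720/1880)²·(1 − 62/720)·439.1²/62 = 416.848
V̂(x̄_st) = 818.521
SE(x̄_st) = √818.521 = 28.6098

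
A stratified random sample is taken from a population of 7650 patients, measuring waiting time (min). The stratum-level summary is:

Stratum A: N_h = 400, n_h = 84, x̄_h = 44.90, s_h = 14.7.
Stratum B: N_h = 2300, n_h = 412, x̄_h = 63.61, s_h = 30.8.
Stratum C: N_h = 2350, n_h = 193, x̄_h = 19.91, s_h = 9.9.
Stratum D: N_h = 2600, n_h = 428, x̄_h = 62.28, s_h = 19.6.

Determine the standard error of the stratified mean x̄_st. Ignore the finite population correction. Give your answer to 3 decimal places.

SE(x̄_st) ≈ 0.606

V̂(x̄_st) = Σ W_h² s_h²/n_h, with W_h = N_h/N and N = 7650:
  stratum A: (400/7650)²·14.7²/84 = 0.00703319
  stratum B: (2300/7650)²·30.8²/412 = 0.208131
  stratum C: (2350/7650)²·9.9²/193 = 0.047921
  stratum D: (2600/7650)²·19.6²/428 = 0.103679
V̂(x̄_st) = 0.366765
SE(x̄_st) = √0.366765 = 0.605611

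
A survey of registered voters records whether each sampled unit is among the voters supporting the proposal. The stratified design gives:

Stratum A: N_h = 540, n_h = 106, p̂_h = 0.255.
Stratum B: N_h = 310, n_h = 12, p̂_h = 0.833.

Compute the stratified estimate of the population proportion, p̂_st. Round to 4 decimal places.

N = 850; stratum weights W_h = N_h/N.
p̂_st = Σ W_h p̂_h = (540·0.255 + 310·0.833)/850 = 0.46580

p̂_st ≈ 0.4658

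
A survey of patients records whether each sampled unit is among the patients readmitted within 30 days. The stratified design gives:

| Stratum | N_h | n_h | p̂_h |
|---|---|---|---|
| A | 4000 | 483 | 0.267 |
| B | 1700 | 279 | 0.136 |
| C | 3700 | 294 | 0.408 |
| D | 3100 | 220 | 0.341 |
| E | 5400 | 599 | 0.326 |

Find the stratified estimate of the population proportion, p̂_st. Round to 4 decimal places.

p̂_st ≈ 0.3143

N = 17900; stratum weights W_h = N_h/N.
p̂_st = Σ W_h p̂_h = (4000·0.267 + 1700·0.136 + 3700·0.408 + 3100·0.341 + 5400·0.326)/17900 = 0.31432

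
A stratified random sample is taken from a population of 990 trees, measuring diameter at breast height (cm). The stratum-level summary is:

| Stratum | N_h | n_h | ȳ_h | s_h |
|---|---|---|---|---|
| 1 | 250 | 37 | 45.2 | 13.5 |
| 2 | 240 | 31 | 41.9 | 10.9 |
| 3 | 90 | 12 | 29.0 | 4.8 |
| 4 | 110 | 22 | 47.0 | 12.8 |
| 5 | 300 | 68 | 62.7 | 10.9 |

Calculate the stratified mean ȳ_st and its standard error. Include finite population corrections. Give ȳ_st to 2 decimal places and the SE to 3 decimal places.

ȳ_st = Σ W_h ȳ_h = (250·45.2 + 240·41.9 + 90·29.0 + 110·47.0 + 300·62.7)/990 = 48.43030
V̂(ȳ_st) = Σ W_h² (1 − n_h/N_h) s_h²/n_h, with W_h = N_h/N and N = 990:
  stratum 1: (250/990)²·(1 − 37/250)·13.5²/37 = 0.267618
  stratum 2: (240/990)²·(1 − 31/240)·10.9²/31 = 0.196146
  stratum 3: (90/990)²·(1 − 12/90)·4.8²/12 = 0.0137521
  stratum 4: (110/990)²·(1 − 22/110)·12.8²/22 = 0.0735533
  stratum 5: (300/990)²·(1 − 68/300)·10.9²/68 = 0.124075
V̂(ȳ_st) = 0.675143
SE(ȳ_st) = √0.675143 = 0.821671

ȳ_st ≈ 48.43, SE ≈ 0.822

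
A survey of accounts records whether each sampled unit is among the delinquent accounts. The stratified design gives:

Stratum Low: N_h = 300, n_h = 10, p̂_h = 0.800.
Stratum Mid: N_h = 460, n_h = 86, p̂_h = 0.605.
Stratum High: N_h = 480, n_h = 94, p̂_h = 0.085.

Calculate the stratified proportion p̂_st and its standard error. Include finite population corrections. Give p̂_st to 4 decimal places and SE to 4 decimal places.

p̂_st ≈ 0.4509, SE ≈ 0.0377

N = 1240; stratum weights W_h = N_h/N.
p̂_st = Σ W_h p̂_h = (300·0.800 + 460·0.605 + 480·0.085)/1240 = 0.45089
V̂(p̂_st) = Σ W_h² (1 − n_h/N_h) p̂_h(1−p̂_h)/(n_h−1):
  stratum Low: (300/1240)²·(1 − 10/300)·0.800·0.200/9 = 0.0010059
  stratum Mid: (460/1240)²·(1 − 86/460)·0.605·0.395/85 = 0.000314572
  stratum High: (480/1240)²·(1 − 94/480)·0.085·0.915/93 = 0.000100773
V̂(p̂_st) = 0.00142124; SE = √V̂ = 0.0376993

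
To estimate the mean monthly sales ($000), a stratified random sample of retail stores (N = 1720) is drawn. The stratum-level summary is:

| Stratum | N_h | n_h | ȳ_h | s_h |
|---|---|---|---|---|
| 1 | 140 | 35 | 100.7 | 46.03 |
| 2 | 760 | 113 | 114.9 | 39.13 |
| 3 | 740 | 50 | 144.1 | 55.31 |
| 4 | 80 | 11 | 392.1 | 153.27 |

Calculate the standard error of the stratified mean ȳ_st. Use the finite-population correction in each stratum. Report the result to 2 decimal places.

V̂(ȳ_st) = Σ W_h² (1 − n_h/N_h) s_h²/n_h, with W_h = N_h/N and N = 1720:
  stratum 1: (140/1720)²·(1 − 35/140)·46.03²/35 = 0.300798
  stratum 2: (760/1720)²·(1 − 113/760)·39.13²/113 = 2.25218
  stratum 3: (740/1720)²·(1 − 50/740)·55.31²/50 = 10.5599
  stratum 4: (80/1720)²·(1 − 11/80)·153.27²/11 = 3.98478
V̂(ȳ_st) = 17.0977
SE(ȳ_st) = √17.0977 = 4.13493

SE(ȳ_st) ≈ 4.13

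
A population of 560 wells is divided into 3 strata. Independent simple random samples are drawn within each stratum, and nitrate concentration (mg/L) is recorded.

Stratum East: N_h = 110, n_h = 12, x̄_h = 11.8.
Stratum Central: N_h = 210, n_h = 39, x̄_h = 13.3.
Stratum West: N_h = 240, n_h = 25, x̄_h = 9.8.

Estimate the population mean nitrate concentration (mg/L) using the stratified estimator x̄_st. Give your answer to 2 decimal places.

N = Σ N_h = 560. Stratum weights W_h = N_h/N.
x̄_st = (110·11.8 + 210·13.3 + 240·9.8) / 560 = 11.5054

x̄_st ≈ 11.51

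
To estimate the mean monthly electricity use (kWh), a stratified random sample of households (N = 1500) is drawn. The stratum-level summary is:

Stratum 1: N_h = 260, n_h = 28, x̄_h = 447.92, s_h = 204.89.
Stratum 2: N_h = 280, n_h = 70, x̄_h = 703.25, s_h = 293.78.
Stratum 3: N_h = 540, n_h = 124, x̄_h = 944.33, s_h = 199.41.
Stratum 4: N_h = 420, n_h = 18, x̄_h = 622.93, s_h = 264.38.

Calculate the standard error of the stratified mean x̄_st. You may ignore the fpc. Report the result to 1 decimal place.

V̂(x̄_st) = Σ W_h² s_h²/n_h, with W_h = N_h/N and N = 1500:
  stratum 1: (260/1500)²·204.89²/28 = 45.0451
  stratum 2: (280/1500)²·293.78²/70 = 42.9616
  stratum 3: (540/1500)²·199.41²/124 = 41.5602
  stratum 4: (420/1500)²·264.38²/18 = 304.439
V̂(x̄_st) = 434.006
SE(x̄_st) = √434.006 = 20.8328

SE(x̄_st) ≈ 20.8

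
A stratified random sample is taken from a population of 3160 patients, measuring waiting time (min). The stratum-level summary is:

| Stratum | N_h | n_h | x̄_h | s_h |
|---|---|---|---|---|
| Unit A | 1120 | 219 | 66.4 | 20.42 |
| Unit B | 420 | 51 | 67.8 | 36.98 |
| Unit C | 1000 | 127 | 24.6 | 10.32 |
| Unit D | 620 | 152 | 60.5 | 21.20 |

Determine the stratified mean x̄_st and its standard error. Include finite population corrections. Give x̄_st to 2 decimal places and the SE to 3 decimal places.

x̄_st ≈ 52.20, SE ≈ 0.876

x̄_st = Σ W_h x̄_h = (1120·66.4 + 420·67.8 + 1000·24.6 + 620·60.5)/3160 = 52.20063
V̂(x̄_st) = Σ W_h² (1 − n_h/N_h) s_h²/n_h, with W_h = N_h/N and N = 3160:
  stratum Unit A: (1120/3160)²·(1 − 219/1120)·20.42²/219 = 0.192414
  stratum Unit B: (420/3160)²·(1 − 51/420)·36.98²/51 = 0.416165
  stratum Unit C: (1000/3160)²·(1 − 127/1000)·10.32²/127 = 0.0733155
  stratum Unit D: (620/3160)²·(1 − 152/620)·21.20²/152 = 0.0859195
V̂(x̄_st) = 0.767813
SE(x̄_st) = √0.767813 = 0.87625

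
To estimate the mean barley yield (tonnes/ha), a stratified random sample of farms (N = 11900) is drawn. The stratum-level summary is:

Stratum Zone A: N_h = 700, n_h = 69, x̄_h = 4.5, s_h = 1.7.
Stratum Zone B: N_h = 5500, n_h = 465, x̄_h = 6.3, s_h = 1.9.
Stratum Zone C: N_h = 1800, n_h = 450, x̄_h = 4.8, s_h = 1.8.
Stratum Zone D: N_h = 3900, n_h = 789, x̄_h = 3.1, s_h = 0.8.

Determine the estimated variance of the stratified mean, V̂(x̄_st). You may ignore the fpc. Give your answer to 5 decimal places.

V̂(x̄_st) = Σ W_h² s_h²/n_h, with W_h = N_h/N and N = 11900:
  stratum Zone A: (700/11900)²·1.7²/69 = 0.000144928
  stratum Zone B: (5500/11900)²·1.9²/465 = 0.00165839
  stratum Zone C: (1800/11900)²·1.8²/450 = 0.000164734
  stratum Zone D: (3900/11900)²·0.8²/789 = 8.71241e-05
V̂(x̄_st) = 0.00205517

V̂(x̄_st) ≈ 0.00206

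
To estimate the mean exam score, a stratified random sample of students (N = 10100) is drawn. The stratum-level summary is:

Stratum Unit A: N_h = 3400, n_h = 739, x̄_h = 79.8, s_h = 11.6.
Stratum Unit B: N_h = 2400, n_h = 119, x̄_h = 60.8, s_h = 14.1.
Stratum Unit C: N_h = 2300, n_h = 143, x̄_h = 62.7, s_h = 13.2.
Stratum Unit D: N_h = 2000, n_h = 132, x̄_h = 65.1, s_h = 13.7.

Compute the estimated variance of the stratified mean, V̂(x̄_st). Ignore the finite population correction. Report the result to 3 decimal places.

V̂(x̄_st) ≈ 0.234

V̂(x̄_st) = Σ W_h² s_h²/n_h, with W_h = N_h/N and N = 10100:
  stratum Unit A: (3400/10100)²·11.6²/739 = 0.0206342
  stratum Unit B: (2400/10100)²·14.1²/119 = 0.0943346
  stratum Unit C: (2300/10100)²·13.2²/143 = 0.0631866
  stratum Unit D: (2000/10100)²·13.7²/132 = 0.0557551
V̂(x̄_st) = 0.23391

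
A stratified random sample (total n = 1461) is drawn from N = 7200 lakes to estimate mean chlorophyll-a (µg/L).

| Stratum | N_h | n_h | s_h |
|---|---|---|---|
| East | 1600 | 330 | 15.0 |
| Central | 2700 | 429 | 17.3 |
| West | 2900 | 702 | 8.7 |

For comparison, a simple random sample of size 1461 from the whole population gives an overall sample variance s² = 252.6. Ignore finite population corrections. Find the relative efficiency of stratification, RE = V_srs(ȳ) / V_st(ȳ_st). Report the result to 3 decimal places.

V̂(ȳ_st) = Σ W_h² s_h²/n_h, with W_h = N_h/N and N = 7200:
  stratum East: (1600/7200)²·15.0²/330 = 0.03367
  stratum Central: (2700/7200)²·17.3²/429 = 0.0981064
  stratum West: (2900/7200)²·8.7²/702 = 0.0174917
V_st = 0.149268
V_srs = s²/n = 252.6/1461 = 0.172895
Relative efficiency = V_srs / V_st = 0.172895/0.149268 = 1.1583

RE ≈ 1.158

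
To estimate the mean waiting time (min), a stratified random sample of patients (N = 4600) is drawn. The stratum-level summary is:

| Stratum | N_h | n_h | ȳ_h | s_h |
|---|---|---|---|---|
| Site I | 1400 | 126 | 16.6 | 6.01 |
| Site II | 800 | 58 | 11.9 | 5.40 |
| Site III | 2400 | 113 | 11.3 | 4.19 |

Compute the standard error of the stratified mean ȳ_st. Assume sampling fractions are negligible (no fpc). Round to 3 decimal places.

SE(ȳ_st) ≈ 0.290

V̂(ȳ_st) = Σ W_h² s_h²/n_h, with W_h = N_h/N and N = 4600:
  stratum Site I: (1400/4600)²·6.01²/126 = 0.0265533
  stratum Site II: (800/4600)²·5.40²/58 = 0.0152063
  stratum Site III: (2400/4600)²·4.19²/113 = 0.0422918
V̂(ȳ_st) = 0.0840515
SE(ȳ_st) = √0.0840515 = 0.289916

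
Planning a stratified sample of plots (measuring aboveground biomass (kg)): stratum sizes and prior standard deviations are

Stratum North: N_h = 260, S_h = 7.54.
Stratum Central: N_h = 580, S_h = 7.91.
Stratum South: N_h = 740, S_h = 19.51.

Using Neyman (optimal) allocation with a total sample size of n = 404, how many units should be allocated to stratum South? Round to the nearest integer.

Neyman allocation: n_h = n · N_h S_h / Σ N_i S_i, with n = 404.
  stratum North: N_h·S_h = 260·7.54 = 1960.40
  stratum Central: N_h·S_h = 580·7.91 = 4587.80
  stratum South: N_h·S_h = 740·19.51 = 14437.40
Σ N_h S_h = 20985.60
n for stratum South = 404·14437.40/20985.60 = 277.939 → 278

278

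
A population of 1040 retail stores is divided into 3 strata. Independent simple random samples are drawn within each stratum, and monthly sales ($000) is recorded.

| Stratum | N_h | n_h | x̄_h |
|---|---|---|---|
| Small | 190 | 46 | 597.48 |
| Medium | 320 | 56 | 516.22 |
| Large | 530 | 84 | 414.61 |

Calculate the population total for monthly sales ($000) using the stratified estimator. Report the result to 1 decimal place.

τ̂_st = Σ N_h x̄_h = 190·597.48 + 320·516.22 + 530·414.61 = 498454.9

τ̂_st ≈ 498454.9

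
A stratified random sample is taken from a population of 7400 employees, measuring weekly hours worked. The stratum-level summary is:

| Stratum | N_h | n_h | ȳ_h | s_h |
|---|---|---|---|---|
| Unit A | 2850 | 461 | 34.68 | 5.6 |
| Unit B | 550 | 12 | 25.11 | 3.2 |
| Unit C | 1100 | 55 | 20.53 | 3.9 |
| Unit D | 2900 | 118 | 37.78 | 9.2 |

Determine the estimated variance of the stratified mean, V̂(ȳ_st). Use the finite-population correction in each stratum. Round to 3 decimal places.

V̂(ȳ_st) ≈ 0.125

V̂(ȳ_st) = Σ W_h² (1 − n_h/N_h) s_h²/n_h, with W_h = N_h/N and N = 7400:
  stratum Unit A: (2850/7400)²·(1 − 461/2850)·5.6²/461 = 0.0084581
  stratum Unit B: (550/7400)²·(1 − 12/550)·3.2²/12 = 0.00461105
  stratum Unit C: (1100/7400)²·(1 − 55/1100)·3.9²/55 = 0.00580513
  stratum Unit D: (2900/7400)²·(1 − 118/2900)·9.2²/118 = 0.105678
V̂(ȳ_st) = 0.124552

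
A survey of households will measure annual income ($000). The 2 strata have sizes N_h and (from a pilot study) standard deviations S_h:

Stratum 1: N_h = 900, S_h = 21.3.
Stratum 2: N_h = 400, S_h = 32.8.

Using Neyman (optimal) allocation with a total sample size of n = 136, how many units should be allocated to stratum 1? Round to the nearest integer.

Neyman allocation: n_h = n · N_h S_h / Σ N_i S_i, with n = 136.
  stratum 1: N_h·S_h = 900·21.3 = 19170.00
  stratum 2: N_h·S_h = 400·32.8 = 13120.00
Σ N_h S_h = 32290.00
n for stratum 1 = 136·19170.00/32290.00 = 80.741 → 81

81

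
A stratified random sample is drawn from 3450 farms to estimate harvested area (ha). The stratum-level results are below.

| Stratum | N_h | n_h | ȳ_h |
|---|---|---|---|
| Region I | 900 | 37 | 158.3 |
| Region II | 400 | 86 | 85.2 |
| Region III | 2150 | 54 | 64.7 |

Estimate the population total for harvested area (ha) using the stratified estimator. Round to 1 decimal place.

τ̂_st = Σ N_h ȳ_h = 900·158.3 + 400·85.2 + 2150·64.7 = 315655.0

τ̂_st ≈ 315655.0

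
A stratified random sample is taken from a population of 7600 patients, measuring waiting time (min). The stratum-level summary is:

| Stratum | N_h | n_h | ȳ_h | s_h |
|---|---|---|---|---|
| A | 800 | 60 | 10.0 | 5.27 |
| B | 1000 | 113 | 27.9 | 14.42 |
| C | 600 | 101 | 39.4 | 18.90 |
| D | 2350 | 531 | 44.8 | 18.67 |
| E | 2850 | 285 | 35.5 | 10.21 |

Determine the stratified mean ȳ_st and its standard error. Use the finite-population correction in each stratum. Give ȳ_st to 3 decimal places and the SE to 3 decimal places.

ȳ_st = Σ W_h ȳ_h = (800·10.0 + 1000·27.9 + 600·39.4 + 2350·44.8 + 2850·35.5)/7600 = 34.99934
V̂(ȳ_st) = Σ W_h² (1 − n_h/N_h) s_h²/n_h, with W_h = N_h/N and N = 7600:
  stratum A: (800/7600)²·(1 − 60/800)·5.27²/60 = 0.00474422
  stratum B: (1000/7600)²·(1 − 113/1000)·14.42²/113 = 0.0282585
  stratum C: (600/7600)²·(1 − 101/600)·18.90²/101 = 0.0183327
  stratum D: (2350/7600)²·(1 − 531/2350)·18.67²/531 = 0.0485811
  stratum E: (2850/7600)²·(1 − 285/2850)·10.21²/285 = 0.0462926
V̂(ȳ_st) = 0.146209
SE(ȳ_st) = √0.146209 = 0.382373

ȳ_st ≈ 34.999, SE ≈ 0.382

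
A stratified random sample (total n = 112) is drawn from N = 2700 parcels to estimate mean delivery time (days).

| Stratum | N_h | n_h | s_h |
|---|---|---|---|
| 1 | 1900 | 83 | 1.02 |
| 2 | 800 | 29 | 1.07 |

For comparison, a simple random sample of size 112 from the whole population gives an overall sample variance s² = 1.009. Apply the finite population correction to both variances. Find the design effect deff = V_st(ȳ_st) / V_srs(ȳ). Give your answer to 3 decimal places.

V̂(ȳ_st) = Σ W_h² (1 − n_h/N_h) s_h²/n_h, with W_h = N_h/N and N = 2700:
  stratum 1: (1900/2700)²·(1 − 83/1900)·1.02²/83 = 0.00593613
  stratum 2: (800/2700)²·(1 − 29/800)·1.07²/29 = 0.00334031
V_st = 0.00927644
V_srs = (1 − 112/2700)·1.009/112 = 0.00863522
deff = V_st / V_srs = 0.00927644/0.00863522 = 1.0743

deff ≈ 1.074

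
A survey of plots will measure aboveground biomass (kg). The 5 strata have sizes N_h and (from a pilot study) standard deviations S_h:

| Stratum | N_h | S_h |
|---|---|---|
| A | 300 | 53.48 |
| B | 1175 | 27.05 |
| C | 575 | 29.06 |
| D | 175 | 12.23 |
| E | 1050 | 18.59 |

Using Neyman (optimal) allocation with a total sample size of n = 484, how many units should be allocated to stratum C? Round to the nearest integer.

Neyman allocation: n_h = n · N_h S_h / Σ N_i S_i, with n = 484.
  stratum A: N_h·S_h = 300·53.48 = 16044.00
  stratum B: N_h·S_h = 1175·27.05 = 31783.75
  stratum C: N_h·S_h = 575·29.06 = 16709.50
  stratum D: N_h·S_h = 175·12.23 = 2140.25
  stratum E: N_h·S_h = 1050·18.59 = 19519.50
Σ N_h S_h = 86197.00
n for stratum C = 484·16709.50/86197.00 = 93.825 → 94

94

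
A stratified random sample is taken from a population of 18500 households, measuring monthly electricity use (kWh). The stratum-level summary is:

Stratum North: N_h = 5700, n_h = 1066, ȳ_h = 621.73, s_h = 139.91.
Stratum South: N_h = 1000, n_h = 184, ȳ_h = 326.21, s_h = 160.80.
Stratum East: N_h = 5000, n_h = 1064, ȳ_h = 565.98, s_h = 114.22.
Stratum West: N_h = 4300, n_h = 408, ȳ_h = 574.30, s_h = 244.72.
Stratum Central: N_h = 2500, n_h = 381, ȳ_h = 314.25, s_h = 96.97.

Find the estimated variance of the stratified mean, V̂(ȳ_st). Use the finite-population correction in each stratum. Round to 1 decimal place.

V̂(ȳ_st) = Σ W_h² (1 − n_h/N_h) s_h²/n_h, with W_h = N_h/N and N = 18500:
  stratum North: (5700/18500)²·(1 − 1066/5700)·139.91²/1066 = 1.41719
  stratum South: (1000/18500)²·(1 − 184/1000)·160.80²/184 = 0.335043
  stratum East: (5000/18500)²·(1 − 1064/5000)·114.22²/1064 = 0.705057
  stratum West: (4300/18500)²·(1 − 408/4300)·244.72²/408 = 7.17756
  stratum Central: (2500/18500)²·(1 − 381/2500)·96.97²/381 = 0.382012
V̂(ȳ_st) = 10.0169

V̂(ȳ_st) ≈ 10.0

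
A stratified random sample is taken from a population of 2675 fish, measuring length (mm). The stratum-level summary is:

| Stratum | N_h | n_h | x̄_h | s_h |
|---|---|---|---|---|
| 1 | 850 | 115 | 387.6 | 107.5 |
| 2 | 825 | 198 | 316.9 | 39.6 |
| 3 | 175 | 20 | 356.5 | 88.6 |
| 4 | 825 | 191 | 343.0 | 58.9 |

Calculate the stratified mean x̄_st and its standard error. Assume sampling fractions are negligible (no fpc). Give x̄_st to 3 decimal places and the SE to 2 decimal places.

x̄_st ≈ 350.006, SE ≈ 3.78

x̄_st = Σ W_h x̄_h = (850·387.6 + 825·316.9 + 175·356.5 + 825·343.0)/2675 = 350.00561
V̂(x̄_st) = Σ W_h² s_h²/n_h, with W_h = N_h/N and N = 2675:
  stratum 1: (850/2675)²·107.5²/115 = 10.1463
  stratum 2: (825/2675)²·39.6²/198 = 0.75333
  stratum 3: (175/2675)²·88.6²/20 = 1.67983
  stratum 4: (825/2675)²·58.9²/191 = 1.72766
V̂(x̄_st) = 14.3072
SE(x̄_st) = √14.3072 = 3.78248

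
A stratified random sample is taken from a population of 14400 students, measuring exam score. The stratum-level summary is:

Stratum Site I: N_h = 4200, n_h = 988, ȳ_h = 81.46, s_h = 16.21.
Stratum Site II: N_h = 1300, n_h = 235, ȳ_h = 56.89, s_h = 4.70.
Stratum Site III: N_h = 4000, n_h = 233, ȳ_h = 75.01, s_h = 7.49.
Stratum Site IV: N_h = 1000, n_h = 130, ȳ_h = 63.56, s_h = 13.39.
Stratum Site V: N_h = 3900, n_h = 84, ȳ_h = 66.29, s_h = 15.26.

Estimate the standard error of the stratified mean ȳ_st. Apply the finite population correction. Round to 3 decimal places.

V̂(ȳ_st) = Σ W_h² (1 − n_h/N_h) s_h²/n_h, with W_h = N_h/N and N = 14400:
  stratum Site I: (4200/14400)²·(1 − 988/4200)·16.21²/988 = 0.0173025
  stratum Site II: (1300/14400)²·(1 − 235/1300)·4.70²/235 = 0.000627619
  stratum Site III: (4000/14400)²·(1 − 233/4000)·7.49²/233 = 0.017496
  stratum Site IV: (1000/14400)²·(1 − 130/1000)·13.39²/130 = 0.00578645
  stratum Site V: (3900/14400)²·(1 − 84/3900)·15.26²/84 = 0.198965
V̂(ȳ_st) = 0.240178
SE(ȳ_st) = √0.240178 = 0.49008

SE(ȳ_st) ≈ 0.490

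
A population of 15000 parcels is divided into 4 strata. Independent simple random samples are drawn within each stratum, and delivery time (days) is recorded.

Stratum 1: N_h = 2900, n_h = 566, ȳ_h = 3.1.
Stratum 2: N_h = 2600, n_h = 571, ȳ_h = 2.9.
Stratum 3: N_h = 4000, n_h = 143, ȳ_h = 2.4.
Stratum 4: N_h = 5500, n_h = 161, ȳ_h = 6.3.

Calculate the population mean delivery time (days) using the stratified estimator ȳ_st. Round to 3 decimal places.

N = Σ N_h = 15000. Stratum weights W_h = N_h/N.
ȳ_st = (2900·3.1 + 2600·2.9 + 4000·2.4 + 5500·6.3) / 15000 = 4.05200

ȳ_st ≈ 4.052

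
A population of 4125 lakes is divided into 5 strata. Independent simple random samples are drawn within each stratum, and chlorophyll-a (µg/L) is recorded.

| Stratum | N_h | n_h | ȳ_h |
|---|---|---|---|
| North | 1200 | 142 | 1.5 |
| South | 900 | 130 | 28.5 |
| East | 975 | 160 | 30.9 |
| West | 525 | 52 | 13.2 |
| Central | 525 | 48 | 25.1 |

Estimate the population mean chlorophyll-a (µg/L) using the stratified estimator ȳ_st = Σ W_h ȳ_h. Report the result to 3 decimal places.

N = Σ N_h = 4125. Stratum weights W_h = N_h/N.
ȳ_st = (1200·1.5 + 900·28.5 + 975·30.9 + 525·13.2 + 525·25.1) / 4125 = 18.83273

ȳ_st ≈ 18.833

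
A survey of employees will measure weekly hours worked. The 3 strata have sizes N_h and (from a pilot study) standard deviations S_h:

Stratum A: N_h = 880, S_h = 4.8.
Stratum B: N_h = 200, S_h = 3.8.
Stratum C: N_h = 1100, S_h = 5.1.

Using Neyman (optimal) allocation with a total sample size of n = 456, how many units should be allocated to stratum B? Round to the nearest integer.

Neyman allocation: n_h = n · N_h S_h / Σ N_i S_i, with n = 456.
  stratum A: N_h·S_h = 880·4.8 = 4224.00
  stratum B: N_h·S_h = 200·3.8 = 760.00
  stratum C: N_h·S_h = 1100·5.1 = 5610.00
Σ N_h S_h = 10594.00
n for stratum B = 456·760.00/10594.00 = 32.713 → 33

33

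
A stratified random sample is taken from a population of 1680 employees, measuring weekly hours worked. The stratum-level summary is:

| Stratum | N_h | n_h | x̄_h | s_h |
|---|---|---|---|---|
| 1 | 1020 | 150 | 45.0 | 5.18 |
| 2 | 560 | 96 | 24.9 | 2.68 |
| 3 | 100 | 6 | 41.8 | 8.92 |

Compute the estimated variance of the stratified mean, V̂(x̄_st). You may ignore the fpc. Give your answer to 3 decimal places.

V̂(x̄_st) = Σ W_h² s_h²/n_h, with W_h = N_h/N and N = 1680:
  stratum 1: (1020/1680)²·5.18²/150 = 0.0659402
  stratum 2: (560/1680)²·2.68²/96 = 0.00831296
  stratum 3: (100/1680)²·8.92²/6 = 0.0469851
V̂(x̄_st) = 0.121238

V̂(x̄_st) ≈ 0.121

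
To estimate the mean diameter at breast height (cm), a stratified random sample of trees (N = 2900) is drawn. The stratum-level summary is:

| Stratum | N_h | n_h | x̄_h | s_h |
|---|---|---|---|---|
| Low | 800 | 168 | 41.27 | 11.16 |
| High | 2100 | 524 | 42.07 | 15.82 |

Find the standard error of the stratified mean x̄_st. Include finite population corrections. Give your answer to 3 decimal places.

SE(x̄_st) ≈ 0.482

V̂(x̄_st) = Σ W_h² (1 − n_h/N_h) s_h²/n_h, with W_h = N_h/N and N = 2900:
  stratum Low: (800/2900)²·(1 − 168/800)·11.16²/168 = 0.0445687
  stratum High: (2100/2900)²·(1 − 524/2100)·15.82²/524 = 0.187958
V̂(x̄_st) = 0.232527
SE(x̄_st) = √0.232527 = 0.48221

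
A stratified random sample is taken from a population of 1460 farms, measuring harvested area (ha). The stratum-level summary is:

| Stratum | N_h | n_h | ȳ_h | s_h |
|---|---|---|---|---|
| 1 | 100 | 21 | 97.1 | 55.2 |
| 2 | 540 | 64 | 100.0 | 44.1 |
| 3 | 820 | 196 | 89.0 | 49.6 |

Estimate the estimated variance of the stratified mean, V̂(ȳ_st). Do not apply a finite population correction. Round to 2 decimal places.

V̂(ȳ_st) = Σ W_h² s_h²/n_h, with W_h = N_h/N and N = 1460:
  stratum 1: (100/1460)²·55.2²/21 = 0.680696
  stratum 2: (540/1460)²·44.1²/64 = 4.15699
  stratum 3: (820/1460)²·49.6²/196 = 3.9594
V̂(ȳ_st) = 8.79709

V̂(ȳ_st) ≈ 8.80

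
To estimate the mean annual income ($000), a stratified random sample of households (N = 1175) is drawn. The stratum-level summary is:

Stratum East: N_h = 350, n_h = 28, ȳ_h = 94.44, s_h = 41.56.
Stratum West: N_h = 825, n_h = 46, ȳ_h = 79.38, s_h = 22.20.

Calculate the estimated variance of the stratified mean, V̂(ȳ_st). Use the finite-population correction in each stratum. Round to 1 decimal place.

V̂(ȳ_st) = Σ W_h² (1 − n_h/N_h) s_h²/n_h, with W_h = N_h/N and N = 1175:
  stratum East: (350/1175)²·(1 − 28/350)·41.56²/28 = 5.03548
  stratum West: (825/1175)²·(1 − 46/825)·22.20²/46 = 4.98728
V̂(ȳ_st) = 10.0228

V̂(ȳ_st) ≈ 10.0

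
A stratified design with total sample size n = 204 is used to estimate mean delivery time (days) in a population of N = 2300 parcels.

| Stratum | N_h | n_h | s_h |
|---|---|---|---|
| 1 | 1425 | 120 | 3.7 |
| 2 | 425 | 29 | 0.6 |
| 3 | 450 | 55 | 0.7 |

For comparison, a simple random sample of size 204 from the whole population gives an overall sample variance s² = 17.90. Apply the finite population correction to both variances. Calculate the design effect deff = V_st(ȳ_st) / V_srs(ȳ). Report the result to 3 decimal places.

deff ≈ 0.510

V̂(ȳ_st) = Σ W_h² (1 − n_h/N_h) s_h²/n_h, with W_h = N_h/N and N = 2300:
  stratum 1: (1425/2300)²·(1 − 120/1425)·3.7²/120 = 0.0401044
  stratum 2: (425/2300)²·(1 − 29/425)·0.6²/29 = 0.000394942
  stratum 3: (450/2300)²·(1 − 55/450)·0.7²/55 = 0.000299356
V_st = 0.0407987
V_srs = (1 − 204/2300)·17.90/204 = 0.0799625
deff = V_st / V_srs = 0.0407987/0.0799625 = 0.5102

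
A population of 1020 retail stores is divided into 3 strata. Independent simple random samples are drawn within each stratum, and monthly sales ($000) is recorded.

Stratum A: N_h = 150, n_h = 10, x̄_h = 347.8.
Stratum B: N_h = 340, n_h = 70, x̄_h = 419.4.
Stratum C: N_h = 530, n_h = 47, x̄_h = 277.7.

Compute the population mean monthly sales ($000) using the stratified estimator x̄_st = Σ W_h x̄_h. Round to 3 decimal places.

N = Σ N_h = 1020. Stratum weights W_h = N_h/N.
x̄_st = (150·347.8 + 340·419.4 + 530·277.7) / 1020 = 335.24216

x̄_st ≈ 335.242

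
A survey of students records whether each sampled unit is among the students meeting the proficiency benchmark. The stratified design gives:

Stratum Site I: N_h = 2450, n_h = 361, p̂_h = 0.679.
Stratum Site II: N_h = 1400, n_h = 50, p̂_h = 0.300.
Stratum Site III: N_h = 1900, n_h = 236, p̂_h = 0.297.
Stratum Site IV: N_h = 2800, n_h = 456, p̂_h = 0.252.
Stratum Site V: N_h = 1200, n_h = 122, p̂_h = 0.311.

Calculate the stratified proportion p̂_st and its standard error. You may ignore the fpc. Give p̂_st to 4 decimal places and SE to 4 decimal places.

N = 9750; stratum weights W_h = N_h/N.
p̂_st = Σ W_h p̂_h = (2450·0.679 + 1400·0.300 + 1900·0.297 + 2800·0.252 + 1200·0.311)/9750 = 0.38222
V̂(p̂_st) = Σ W_h² p̂_h(1−p̂_h)/(n_h−1):
  stratum Site I: (2450/9750)²·0.679·0.321/360 = 3.82292e-05
  stratum Site II: (1400/9750)²·0.300·0.700/49 = 8.83629e-05
  stratum Site III: (1900/9750)²·0.297·0.703/235 = 3.37398e-05
  stratum Site IV: (2800/9750)²·0.252·0.748/455 = 3.41663e-05
  stratum Site V: (1200/9750)²·0.311·0.689/121 = 2.68255e-05
V̂(p̂_st) = 0.000221324; SE = √V̂ = 0.0148769

p̂_st ≈ 0.3822, SE ≈ 0.0149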